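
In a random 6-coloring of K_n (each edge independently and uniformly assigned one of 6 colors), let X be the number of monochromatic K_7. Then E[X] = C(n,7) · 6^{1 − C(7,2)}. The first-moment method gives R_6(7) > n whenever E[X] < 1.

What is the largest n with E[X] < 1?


We need C(n, 7) · 6^{1 − 21} < 1, i.e. C(n, 7) < 6^{21 − 1} = 3656158440062976.
Check values of n near the boundary:
  n = 563: C(563, 7) = 3426622515769596; 3426622515769596 < 3656158440062976? YES
  n = 564: C(564, 7) = 3469685994423792; 3469685994423792 < 3656158440062976? YES
  n = 565: C(565, 7) = 3513212521235560; 3513212521235560 < 3656158440062976? YES
  n = 566: C(566, 7) = 3557206237959440; 3557206237959440 < 3656158440062976? YES
  n = 567: C(567, 7) = 3601671315933933; 3601671315933933 < 3656158440062976? YES
  n = 568: C(568, 7) = 3646611956239704; 3646611956239704 < 3656158440062976? YES
  n = 569: C(569, 7) = 3692032389858348; 3692032389858348 < 3656158440062976? NO
  n = 570: C(570, 7) = 3737936877831720; 3737936877831720 < 3656158440062976? NO
  n = 571: C(571, 7) = 3784329711421830; 3784329711421830 < 3656158440062976? NO
The largest n with C(n, 7) < 3656158440062976 is n = 568 (where E[X] = 16882462760369/16926659444736 ≈ 0.997). Hence R_6(7) > 568, i.e. R_6(7) ≥ 569.

Largest n = 568; hence R_6(7) > 568.


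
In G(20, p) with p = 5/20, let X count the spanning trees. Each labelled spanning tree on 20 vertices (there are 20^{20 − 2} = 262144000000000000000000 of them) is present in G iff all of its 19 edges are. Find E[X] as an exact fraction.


K_20 has 20^{20 − 2} = 262144000000000000000000 labelled spanning trees.
For each such spanning tree H, let X_H = 1 if all 19 edges of H are present in G. Then P[X_H = 1] = p^{19} = (1/4)^{19} = 1/274877906944.
By linearity: E[X] = Σ_H E[X_H] = 262144000000000000000000 · p^{19} = 262144000000000000000000 · 1/274877906944 = 3814697265625/4.
Numerically: E[X] ≈ 9.54e+11.

E[X] = 262144000000000000000000 · (1/4)^{19} = 3814697265625/4 ≈ 9.54e+11.


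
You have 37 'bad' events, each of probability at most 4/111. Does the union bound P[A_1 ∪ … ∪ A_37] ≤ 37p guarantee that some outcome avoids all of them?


Union bound: P[∪_{i=1}^{37} A_i] ≤ Σ_i P[A_i] ≤ 37·p = 37·(4/111) = 4/3.
Numerically: 4/3 ≈ 1.3333.
Is 4/3 < 1? NO.
Since the bound 4/3 is ≥ 1, the union bound is uninformative here; it does NOT by itself certify existence.

37·p = 4/3 ≈ 1.3333; existence NOT certified by the union bound.


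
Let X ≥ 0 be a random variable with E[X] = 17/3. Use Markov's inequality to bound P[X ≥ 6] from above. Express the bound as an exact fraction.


μ = E[X] = 17/3, a = 6.
Markov: P[X ≥ 6] ≤ μ/a = (17/3)/6 = 17/18.
Numerically: ≈ 0.944444.
(Since a = 6 > μ = 5.666667, the bound 17/18 is < 1 and informative.)

P[X ≥ 6] ≤ 17/18 ≈ 0.944444.


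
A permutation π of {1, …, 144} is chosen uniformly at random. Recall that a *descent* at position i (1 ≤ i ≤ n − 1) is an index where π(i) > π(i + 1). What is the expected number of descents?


Write X = Σ X_I over i = 1, …, 143, with X_I the indicator of one descent.
There are 143 indicators.
For each fixed i, the pair (π(i), π(i+1)) is a uniformly random ordered pair of distinct values from {1, …, 144}; by symmetry P[π(i) > π(i+1)] = 1/2.
By linearity: E[X] = 143 · (1/2) = (144 − 1) · (1/2) = 143/2 ≈ 71.500000.

E[X] = 143/2 = 71.500000.


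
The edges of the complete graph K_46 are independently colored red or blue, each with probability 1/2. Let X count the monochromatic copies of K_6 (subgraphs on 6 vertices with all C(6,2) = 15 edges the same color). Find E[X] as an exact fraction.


Let X = Σ_S X_S over the C(46, 6) = 9366819 subsets S of size 6, where X_S = 1 if the K_6 on S is monochromatic.
For a fixed S, the K_6 on S has C(6, 2) = 15 edges. P[all 15 edges red] = (1/2)^15, and likewise for blue, so P[monochromatic] = 2·(1/2)^15 = 2^{1 − 15} = 1/16384.
By linearity of expectation: E[X] = C(46, 6) · 2^{1 − 15} = 9366819 · 1/16384 = 9366819/16384.
Numerically: E[X] ≈ 571.7053.

E[X] = C(46,6)·2^(1−C(6,2)) = 9366819/16384 ≈ 571.7053.


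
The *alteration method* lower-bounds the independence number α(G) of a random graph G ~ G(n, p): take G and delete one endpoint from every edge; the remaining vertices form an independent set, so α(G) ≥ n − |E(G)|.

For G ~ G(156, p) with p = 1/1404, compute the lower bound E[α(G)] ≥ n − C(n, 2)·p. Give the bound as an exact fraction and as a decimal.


E[|E(G)|] = C(156, 2)·p = 12090 · (1/1404) = 155/18.
E[α(G)] ≥ n − E[|E(G)|] = 156 − 155/18 = 2653/18.
Numerically: ≈ 147.388889.
(This is only a lower bound; the true E[α(G)] may be larger.)

E[α(G)] ≥ 2653/18 ≈ 147.388889.


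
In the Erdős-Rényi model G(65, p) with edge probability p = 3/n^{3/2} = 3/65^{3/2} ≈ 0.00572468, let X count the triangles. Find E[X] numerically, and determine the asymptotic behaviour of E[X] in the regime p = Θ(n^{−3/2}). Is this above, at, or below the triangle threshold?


Number of potential triangles: C(65, 3) = 43680.
Each occurs with probability p³ ≈ (0.00572468)³ ≈ 1.87608996e-07.
By linearity: E[X] = C(65, 3)·p³ ≈ 43680 · 1.87608996e-07 ≈ 0.008195.
Since α = 3/2 > 1, p = c/n^{3/2} = o(1/n) is below the triangle threshold p ~ 1/n. Asymptotically E[X] ~ (c³/6)·n^{3(1−α)} = (3³/6)·n^{-1.5} → 0, so by Markov's inequality G has no triangles w.h.p.

E[X] ≈ 0.008195; in regime p = Θ(1/n^{3/2}) E[X] tends to 0 (below the triangle threshold p ~ 1/n).


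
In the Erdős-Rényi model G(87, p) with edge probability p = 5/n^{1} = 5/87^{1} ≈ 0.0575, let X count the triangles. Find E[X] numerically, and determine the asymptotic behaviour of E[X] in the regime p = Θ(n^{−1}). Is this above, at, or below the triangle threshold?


Number of potential triangles: C(87, 3) = 105995.
Each occurs with probability p³ ≈ (0.0575)³ ≈ 1.89824e-04.
By linearity: E[X] = C(87, 3)·p³ ≈ 105995 · 1.89824e-04 ≈ 20.120.
Here α = 1, so p = 5/n is exactly at the triangle threshold p ~ 1/n. Asymptotically E[X] → c³/6 = 5³/6 = 125/6 ≈ 20.833, a bounded constant. In this regime the triangle count is asymptotically Poisson(c³/6).

E[X] ≈ 20.120; in regime p = Θ(1/n^{1}) E[X] stays bounded (at the triangle threshold p ~ 1/n).


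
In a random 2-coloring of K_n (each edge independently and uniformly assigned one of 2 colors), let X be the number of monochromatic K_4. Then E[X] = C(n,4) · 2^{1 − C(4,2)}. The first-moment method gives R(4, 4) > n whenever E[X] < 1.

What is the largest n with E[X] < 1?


We need C(n, 4) · 2^{1 − 6} < 1, i.e. C(n, 4) < 2^{6 − 1} = 32.
Check values of n near the boundary:
  n = 4: C(4, 4) = 1; 1 < 32? YES
  n = 5: C(5, 4) = 5; 5 < 32? YES
  n = 6: C(6, 4) = 15; 15 < 32? YES
  n = 7: C(7, 4) = 35; 35 < 32? NO
The largest n with C(n, 4) < 32 is n = 6 (where E[X] = 15/32 ≈ 0.4687500). Hence R(4, 4) > 6, i.e. R(4, 4) ≥ 7.

Largest n = 6; hence R(4, 4) > 6.


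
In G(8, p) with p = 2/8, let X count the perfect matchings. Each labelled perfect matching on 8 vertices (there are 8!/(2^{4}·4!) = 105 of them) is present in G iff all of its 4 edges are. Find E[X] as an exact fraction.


K_8 has 8!/(2^{4}·4!) = 105 labelled perfect matchings.
For each such perfect matching H, let X_H = 1 if all 4 edges of H are present in G. Then P[X_H = 1] = p^{4} = (1/4)^{4} = 1/256.
Summing the indicators: E[X] = Σ_H E[X_H] = 105 · p^{4} = 105 · 1/256 = 105/256.
Numerically: E[X] ≈ 0.4102.

E[X] = 105 · (1/4)^{4} = 105/256 ≈ 0.4102.


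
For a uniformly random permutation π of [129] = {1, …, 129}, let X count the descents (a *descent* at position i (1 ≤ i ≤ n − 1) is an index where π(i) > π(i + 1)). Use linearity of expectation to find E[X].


Write X = Σ X_I over i = 1, …, 128, with X_I the indicator of one descent.
There are 128 indicators.
For each fixed i, the pair (π(i), π(i+1)) is a uniformly random ordered pair of distinct values from {1, …, 129}; by symmetry P[π(i) > π(i+1)] = 1/2.
By linearity: E[X] = 128 · (1/2) = (129 − 1) · (1/2) = 64 ≈ 64.000.

E[X] = 64 = 64.000.


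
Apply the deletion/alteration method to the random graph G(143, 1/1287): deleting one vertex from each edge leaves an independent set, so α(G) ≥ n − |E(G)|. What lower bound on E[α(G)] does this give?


E[|E(G)|] = C(143, 2)·p = 10153 · (1/1287) = 71/9.
E[α(G)] ≥ n − E[|E(G)|] = 143 − 71/9 = 1216/9.
Numerically: ≈ 135.1111.
(This is only a lower bound; the true E[α(G)] may be larger.)

E[α(G)] ≥ 1216/9 ≈ 135.1111.


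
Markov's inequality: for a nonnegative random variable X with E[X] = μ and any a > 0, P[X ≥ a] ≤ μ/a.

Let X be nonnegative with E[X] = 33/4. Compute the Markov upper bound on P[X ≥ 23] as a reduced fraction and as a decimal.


μ = E[X] = 33/4, a = 23.
Markov: P[X ≥ 23] ≤ μ/a = (33/4)/23 = 33/92.
Numerically: ≈ 0.3587.
(Since a = 23 > μ = 8.2500, the bound 33/92 is < 1 and informative.)

P[X ≥ 23] ≤ 33/92 ≈ 0.3587.


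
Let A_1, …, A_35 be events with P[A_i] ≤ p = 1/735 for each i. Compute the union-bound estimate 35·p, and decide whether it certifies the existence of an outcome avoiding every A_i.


Union bound: P[∪_{i=1}^{35} A_i] ≤ Σ_i P[A_i] ≤ 35·p = 35·(1/735) = 1/21.
Numerically: 1/21 ≈ 0.0476190.
Is 1/21 < 1? YES.
Since P[∪ A_i] ≤ 1/21 < 1, the complement has P[∩ A_i^c] ≥ 1 − 1/21 = 20/21 > 0, so some outcome avoids every A_i.

35·p = 1/21 ≈ 0.0476190; existence CERTIFIED by the union bound.


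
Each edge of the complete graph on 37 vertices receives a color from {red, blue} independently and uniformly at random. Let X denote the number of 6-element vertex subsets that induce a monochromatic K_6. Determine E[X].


Let X = Σ_S X_S over the C(37, 6) = 2324784 subsets S of size 6, where X_S = 1 if the K_6 on S is monochromatic.
For a fixed S, the K_6 on S has C(6, 2) = 15 edges. P[all 15 edges red] = (1/2)^15, and likewise for blue, so P[monochromatic] = 2·(1/2)^15 = 2^{1 − 15} = 1/16384.
By linearity of expectation: E[X] = C(37, 6) · 2^{1 − 15} = 2324784 · 1/16384 = 145299/1024.
Numerically: E[X] ≈ 141.894.

E[X] = C(37,6)·2^(1−C(6,2)) = 145299/1024 ≈ 141.894.


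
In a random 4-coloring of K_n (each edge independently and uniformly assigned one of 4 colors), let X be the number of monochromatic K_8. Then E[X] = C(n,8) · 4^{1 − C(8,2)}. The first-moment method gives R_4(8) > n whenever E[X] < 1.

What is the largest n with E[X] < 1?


We need C(n, 8) · 4^{1 − 28} < 1, i.e. C(n, 8) < 4^{28 − 1} = 18014398509481984.
Check values of n near the boundary:
  n = 402: C(402, 8) = 15770615726749950; 15770615726749950 < 18014398509481984? YES
  n = 403: C(403, 8) = 16090020602228430; 16090020602228430 < 18014398509481984? YES
  n = 404: C(404, 8) = 16415071523485570; 16415071523485570 < 18014398509481984? YES
  n = 405: C(405, 8) = 16745853821188050; 16745853821188050 < 18014398509481984? YES
  n = 406: C(406, 8) = 17082453897995850; 17082453897995850 < 18014398509481984? YES
  n = 407: C(407, 8) = 17424959239309050; 17424959239309050 < 18014398509481984? YES
  n = 408: C(408, 8) = 17773458424095231; 17773458424095231 < 18014398509481984? YES
  n = 409: C(409, 8) = 18128041135797879; 18128041135797879 < 18014398509481984? NO
  n = 410: C(410, 8) = 18488798173326195; 18488798173326195 < 18014398509481984? NO
The largest n with C(n, 8) < 18014398509481984 is n = 408 (where E[X] = 17773458424095231/18014398509481984 ≈ 0.9866). Hence R_4(8) > 408, i.e. R_4(8) ≥ 409.

Largest n = 408; hence R_4(8) > 408.


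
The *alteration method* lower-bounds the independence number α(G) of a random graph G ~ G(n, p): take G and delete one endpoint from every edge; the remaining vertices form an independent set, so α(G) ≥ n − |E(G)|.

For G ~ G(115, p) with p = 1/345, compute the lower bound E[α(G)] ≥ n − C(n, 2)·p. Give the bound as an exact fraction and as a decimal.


E[|E(G)|] = C(115, 2)·p = 6555 · (1/345) = 19.
E[α(G)] ≥ n − E[|E(G)|] = 115 − 19 = 96.
Numerically: ≈ 96.000000.
(This is only a lower bound; the true E[α(G)] may be larger.)

E[α(G)] ≥ 96 ≈ 96.000000.


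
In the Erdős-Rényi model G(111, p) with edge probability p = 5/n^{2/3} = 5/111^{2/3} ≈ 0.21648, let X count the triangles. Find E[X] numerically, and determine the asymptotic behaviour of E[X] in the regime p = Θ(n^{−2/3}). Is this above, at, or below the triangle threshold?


Number of potential triangles: C(111, 3) = 221815.
Each occurs with probability p³ ≈ (0.21648)³ ≈ 1.0145280e-02.
By linearity: E[X] = C(111, 3)·p³ ≈ 221815 · 1.0145280e-02 ≈ 2250.37538.
Since α = 2/3 < 1, p = c/n^{2/3} ≫ 1/n is above the triangle threshold p ~ 1/n. Asymptotically E[X] ~ (c³/6)·n^{3(1−α)} = (5³/6)·n^{1} → ∞; triangles are abundant w.h.p.

E[X] ≈ 2250.37538; in regime p = Θ(1/n^{2/3}) E[X] diverges (above the triangle threshold p ~ 1/n).


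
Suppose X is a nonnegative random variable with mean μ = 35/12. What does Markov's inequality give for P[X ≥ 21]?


μ = E[X] = 35/12, a = 21.
Markov: P[X ≥ 21] ≤ μ/a = (35/12)/21 = 5/36.
Numerically: ≈ 0.1389.
(Since a = 21 > μ = 2.9167, the bound 5/36 is < 1 and informative.)

P[X ≥ 21] ≤ 5/36 ≈ 0.1389.


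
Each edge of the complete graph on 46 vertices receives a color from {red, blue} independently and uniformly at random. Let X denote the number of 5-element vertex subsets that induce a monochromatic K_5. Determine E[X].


Let X = Σ_S X_S over the C(46, 5) = 1370754 subsets S of size 5, where X_S = 1 if the K_5 on S is monochromatic.
For a fixed S, the K_5 on S has C(5, 2) = 10 edges. P[all 10 edges red] = (1/2)^10, and likewise for blue, so P[monochromatic] = 2·(1/2)^10 = 2^{1 − 10} = 1/512.
Summing: E[X] = C(46, 5) · 2^{1 − 10} = 1370754 · 1/512 = 685377/256.
Numerically: E[X] ≈ 2677.25391.

E[X] = C(46,5)·2^(1−C(5,2)) = 685377/256 ≈ 2677.25391.


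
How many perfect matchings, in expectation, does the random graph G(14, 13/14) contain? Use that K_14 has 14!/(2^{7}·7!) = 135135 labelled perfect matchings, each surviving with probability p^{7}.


K_14 has 14!/(2^{7}·7!) = 135135 labelled perfect matchings.
For each such perfect matching H, let X_H = 1 if all 7 edges of H are present in G. Then P[X_H = 1] = p^{7} = (13/14)^{7} = 62748517/105413504.
By linearity: E[X] = Σ_H E[X_H] = 135135 · p^{7} = 135135 · 62748517/105413504 = 1211360120685/15059072.
Numerically: E[X] ≈ 80441.

E[X] = 135135 · (13/14)^{7} = 1211360120685/15059072 ≈ 80441.


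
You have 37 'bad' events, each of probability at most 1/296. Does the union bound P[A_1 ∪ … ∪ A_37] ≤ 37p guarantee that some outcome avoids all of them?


Union bound: P[∪_{i=1}^{37} A_i] ≤ Σ_i P[A_i] ≤ 37·p = 37·(1/296) = 1/8.
Numerically: 1/8 ≈ 0.125.
Is 1/8 < 1? YES.
Since P[∪ A_i] ≤ 1/8 < 1, the complement has P[∩ A_i^c] ≥ 1 − 1/8 = 7/8 > 0, so some outcome avoids every A_i.

37·p = 1/8 ≈ 0.125; existence CERTIFIED by the union bound.


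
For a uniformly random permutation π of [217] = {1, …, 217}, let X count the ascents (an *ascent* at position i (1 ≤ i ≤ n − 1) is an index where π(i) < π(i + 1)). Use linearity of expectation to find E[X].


Write X = Σ X_I over i = 1, …, 216, with X_I the indicator of one ascent.
There are 216 indicators.
For each fixed i, the pair (π(i), π(i+1)) is a uniformly random ordered pair of distinct values from {1, …, 217}; by symmetry P[π(i) < π(i+1)] = 1/2.
By linearity: E[X] = 216 · (1/2) = (217 − 1) · (1/2) = 108 ≈ 108.000000.

E[X] = 108 = 108.000000.


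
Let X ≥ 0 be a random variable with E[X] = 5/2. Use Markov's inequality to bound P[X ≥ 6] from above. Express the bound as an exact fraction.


μ = E[X] = 5/2, a = 6.
Markov: P[X ≥ 6] ≤ μ/a = (5/2)/6 = 5/12.
Numerically: ≈ 0.416667.
(Since a = 6 > μ = 2.500000, the bound 5/12 is < 1 and informative.)

P[X ≥ 6] ≤ 5/12 ≈ 0.416667.


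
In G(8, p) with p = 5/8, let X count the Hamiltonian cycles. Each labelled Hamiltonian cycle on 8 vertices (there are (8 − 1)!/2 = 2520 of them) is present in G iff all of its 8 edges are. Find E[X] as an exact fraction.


K_8 has (8 − 1)!/2 = 2520 labelled Hamiltonian cycles.
For each such Hamiltonian cycle H, let X_H = 1 if all 8 edges of H are present in G. Then P[X_H = 1] = p^{8} = (5/8)^{8} = 390625/16777216.
By linearity of expectation: E[X] = Σ_H E[X_H] = 2520 · p^{8} = 2520 · 390625/16777216 = 123046875/2097152.
Numerically: E[X] ≈ 58.6733.

E[X] = 2520 · (5/8)^{8} = 123046875/2097152 ≈ 58.6733.


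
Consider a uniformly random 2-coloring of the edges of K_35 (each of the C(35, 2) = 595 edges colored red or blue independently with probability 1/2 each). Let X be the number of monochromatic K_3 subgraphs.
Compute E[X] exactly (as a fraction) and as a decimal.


Let X = Σ_S X_S over the C(35, 3) = 6545 subsets S of size 3, where X_S = 1 if the K_3 on S is monochromatic.
For a fixed S, the K_3 on S has C(3, 2) = 3 edges. P[all 3 edges red] = (1/2)^3, and likewise for blue, so P[monochromatic] = 2·(1/2)^3 = 2^{1 − 3} = 1/4.
By linearity: E[X] = C(35, 3) · 2^{1 − 3} = 6545 · 1/4 = 6545/4.
Numerically: E[X] ≈ 1636.2500.

E[X] = C(35,3)·2^(1−C(3,2)) = 6545/4 ≈ 1636.2500.


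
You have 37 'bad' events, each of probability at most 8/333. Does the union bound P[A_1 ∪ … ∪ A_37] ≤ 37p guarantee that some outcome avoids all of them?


Union bound: P[∪_{i=1}^{37} A_i] ≤ Σ_i P[A_i] ≤ 37·p = 37·(8/333) = 8/9.
Numerically: 8/9 ≈ 0.888889.
Is 8/9 < 1? YES.
Since P[∪ A_i] ≤ 8/9 < 1, the complement has P[∩ A_i^c] ≥ 1 − 8/9 = 1/9 > 0, so some outcome avoids every A_i.

37·p = 8/9 ≈ 0.888889; existence CERTIFIED by the union bound.


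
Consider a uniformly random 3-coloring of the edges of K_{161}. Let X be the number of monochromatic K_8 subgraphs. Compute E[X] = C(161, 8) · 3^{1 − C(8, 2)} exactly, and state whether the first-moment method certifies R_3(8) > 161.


E[X] = C(161, 8) · 3^{1 − 28} = 9383313279340 · 3^{−27} = 9383313279340/7625597484987.
As a reduced fraction: E[X] = 9383313279340/7625597484987 ≈ 1.231.
Is E[X] < 1? NO.
Since E[X] ≥ 1, the first-moment bound is inconclusive at n = 161; it does NOT by itself certify R_3(8) > 161.

E[X] = 9383313279340/7625597484987 ≈ 1.231; E[X] ≥ 1; first-moment method inconclusive here.


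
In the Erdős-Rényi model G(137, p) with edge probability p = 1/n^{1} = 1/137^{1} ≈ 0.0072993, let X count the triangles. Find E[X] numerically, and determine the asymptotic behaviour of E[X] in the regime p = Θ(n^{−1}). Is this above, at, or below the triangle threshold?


Number of potential triangles: C(137, 3) = 419220.
Each occurs with probability p³ ≈ (0.0072993)³ ≈ 3.8890032e-07.
By linearity: E[X] = C(137, 3)·p³ ≈ 419220 · 3.8890032e-07 ≈ 0.16303.
Here α = 1, so p = 1/n is exactly at the triangle threshold p ~ 1/n. Asymptotically E[X] → c³/6 = 1³/6 = 1/6 ≈ 0.16667, a bounded constant. In this regime the triangle count is asymptotically Poisson(c³/6).

E[X] ≈ 0.16303; in regime p = Θ(1/n^{1}) E[X] stays bounded (at the triangle threshold p ~ 1/n).


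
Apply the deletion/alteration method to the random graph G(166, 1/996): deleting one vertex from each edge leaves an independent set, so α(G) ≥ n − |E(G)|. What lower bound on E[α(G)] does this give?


E[|E(G)|] = C(166, 2)·p = 13695 · (1/996) = 55/4.
E[α(G)] ≥ n − E[|E(G)|] = 166 − 55/4 = 609/4.
Numerically: ≈ 152.2500.
(This is only a lower bound; the true E[α(G)] may be larger.)

E[α(G)] ≥ 609/4 ≈ 152.2500.


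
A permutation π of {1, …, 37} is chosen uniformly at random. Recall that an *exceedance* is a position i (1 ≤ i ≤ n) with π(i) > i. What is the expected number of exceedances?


Write X = Σ_{i=1}^{37} X_i, where X_i = 1_{π(i) > i}.
For each fixed i, π(i) is uniform over {1, …, 37} (marginal of a uniform permutation), so P[π(i) > i] = (n − i)/n. Summing: Σ_{i=1}^{37} (n − i)/n = (0 + 1 + … + 36)/37 = 37(37 − 1)/(2·37) = (37 − 1)/2.
Hence E[X] = Σ_{i=1}^{37} (37 − i)/37 = 18 ≈ 18.0000.

E[X] = 18 = 18.0000.


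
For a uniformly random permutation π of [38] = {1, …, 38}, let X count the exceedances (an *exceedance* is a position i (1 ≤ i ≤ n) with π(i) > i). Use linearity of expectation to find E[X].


Write X = Σ_{i=1}^{38} X_i, where X_i = 1_{π(i) > i}.
For each fixed i, π(i) is uniform over {1, …, 38} (marginal of a uniform permutation), so P[π(i) > i] = (n − i)/n. Summing: Σ_{i=1}^{38} (n − i)/n = (0 + 1 + … + 37)/38 = 38(38 − 1)/(2·38) = (38 − 1)/2.
Hence E[X] = Σ_{i=1}^{38} (38 − i)/38 = 37/2 ≈ 18.5000.

E[X] = 37/2 = 18.5000.


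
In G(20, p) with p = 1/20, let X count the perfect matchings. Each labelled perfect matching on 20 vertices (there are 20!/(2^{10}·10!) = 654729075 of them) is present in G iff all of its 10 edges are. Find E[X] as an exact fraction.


K_20 has 20!/(2^{10}·10!) = 654729075 labelled perfect matchings.
For each such perfect matching H, let X_H = 1 if all 10 edges of H are present in G. Then P[X_H = 1] = p^{10} = (1/20)^{10} = 1/10240000000000.
By linearity of expectation: E[X] = Σ_H E[X_H] = 654729075 · p^{10} = 654729075 · 1/10240000000000 = 26189163/409600000000.
Numerically: E[X] ≈ 6.39e-05.

E[X] = 654729075 · (1/20)^{10} = 26189163/409600000000 ≈ 6.39e-05.


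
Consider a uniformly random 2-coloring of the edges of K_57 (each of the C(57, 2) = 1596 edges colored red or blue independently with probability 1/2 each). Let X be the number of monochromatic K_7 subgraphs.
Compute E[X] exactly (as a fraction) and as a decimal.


Let X = Σ_S X_S over the C(57, 7) = 264385836 subsets S of size 7, where X_S = 1 if the K_7 on S is monochromatic.
For a fixed S, the K_7 on S has C(7, 2) = 21 edges. P[all 21 edges red] = (1/2)^21, and likewise for blue, so P[monochromatic] = 2·(1/2)^21 = 2^{1 − 21} = 1/1048576.
By linearity of expectation: E[X] = C(57, 7) · 2^{1 − 21} = 264385836 · 1/1048576 = 66096459/262144.
Numerically: E[X] ≈ 252.137981.

E[X] = C(57,7)·2^(1−C(7,2)) = 66096459/262144 ≈ 252.137981.


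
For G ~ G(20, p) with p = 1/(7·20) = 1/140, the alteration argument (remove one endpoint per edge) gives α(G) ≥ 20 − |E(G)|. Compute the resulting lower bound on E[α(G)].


E[|E(G)|] = C(20, 2)·p = 190 · (1/140) = 19/14.
E[α(G)] ≥ n − E[|E(G)|] = 20 − 19/14 = 261/14.
Numerically: ≈ 18.643.
(This is only a lower bound; the true E[α(G)] may be larger.)

E[α(G)] ≥ 261/14 ≈ 18.643.


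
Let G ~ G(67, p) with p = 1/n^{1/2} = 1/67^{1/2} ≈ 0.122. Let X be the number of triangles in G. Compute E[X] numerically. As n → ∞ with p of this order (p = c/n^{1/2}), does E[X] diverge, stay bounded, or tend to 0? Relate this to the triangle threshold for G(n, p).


Number of potential triangles: C(67, 3) = 47905.
Each occurs with probability p³ ≈ (0.122)³ ≈ 1.82342e-03.
By linearity: E[X] = C(67, 3)·p³ ≈ 47905 · 1.82342e-03 ≈ 87.351.
Since α = 1/2 < 1, p = c/n^{1/2} ≫ 1/n is above the triangle threshold p ~ 1/n. Asymptotically E[X] ~ (c³/6)·n^{3(1−α)} = (1³/6)·n^{1.5} → ∞; triangles are abundant w.h.p.

E[X] ≈ 87.351; in regime p = Θ(1/n^{1/2}) E[X] diverges (above the triangle threshold p ~ 1/n).


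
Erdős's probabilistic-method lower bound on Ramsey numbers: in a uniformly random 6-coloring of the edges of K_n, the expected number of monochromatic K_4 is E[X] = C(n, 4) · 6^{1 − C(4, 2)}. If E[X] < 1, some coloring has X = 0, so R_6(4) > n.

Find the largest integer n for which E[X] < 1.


We need C(n, 4) · 6^{1 − 6} < 1, i.e. C(n, 4) < 6^{6 − 1} = 7776.
Check values of n near the boundary:
  n = 19: C(19, 4) = 3876; 3876 < 7776? YES
  n = 20: C(20, 4) = 4845; 4845 < 7776? YES
  n = 21: C(21, 4) = 5985; 5985 < 7776? YES
  n = 22: C(22, 4) = 7315; 7315 < 7776? YES
  n = 23: C(23, 4) = 8855; 8855 < 7776? NO
  n = 24: C(24, 4) = 10626; 10626 < 7776? NO
The largest n with C(n, 4) < 7776 is n = 22 (where E[X] = 7315/7776 ≈ 0.941). Hence R_6(4) > 22, i.e. R_6(4) ≥ 23.

Largest n = 22; hence R_6(4) > 22.


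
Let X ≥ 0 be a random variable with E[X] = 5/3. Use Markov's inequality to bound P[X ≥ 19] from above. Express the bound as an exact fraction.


μ = E[X] = 5/3, a = 19.
Markov: P[X ≥ 19] ≤ μ/a = (5/3)/19 = 5/57.
Numerically: ≈ 0.087719.
(Since a = 19 > μ = 1.666667, the bound 5/57 is < 1 and informative.)

P[X ≥ 19] ≤ 5/57 ≈ 0.087719.


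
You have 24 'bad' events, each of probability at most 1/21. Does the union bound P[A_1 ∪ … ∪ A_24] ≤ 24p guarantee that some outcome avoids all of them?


Union bound: P[∪_{i=1}^{24} A_i] ≤ Σ_i P[A_i] ≤ 24·p = 24·(1/21) = 8/7.
Numerically: 8/7 ≈ 1.142857.
Is 8/7 < 1? NO.
Since the bound 8/7 is ≥ 1, the union bound is uninformative here; it does NOT by itself certify existence.

24·p = 8/7 ≈ 1.142857; existence NOT certified by the union bound.


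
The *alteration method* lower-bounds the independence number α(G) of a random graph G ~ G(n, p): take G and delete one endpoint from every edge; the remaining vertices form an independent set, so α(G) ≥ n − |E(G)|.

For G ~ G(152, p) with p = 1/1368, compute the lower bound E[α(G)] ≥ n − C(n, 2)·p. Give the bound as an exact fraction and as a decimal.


E[|E(G)|] = C(152, 2)·p = 11476 · (1/1368) = 151/18.
E[α(G)] ≥ n − E[|E(G)|] = 152 − 151/18 = 2585/18.
Numerically: ≈ 143.6111.
(This is only a lower bound; the true E[α(G)] may be larger.)

E[α(G)] ≥ 2585/18 ≈ 143.6111.


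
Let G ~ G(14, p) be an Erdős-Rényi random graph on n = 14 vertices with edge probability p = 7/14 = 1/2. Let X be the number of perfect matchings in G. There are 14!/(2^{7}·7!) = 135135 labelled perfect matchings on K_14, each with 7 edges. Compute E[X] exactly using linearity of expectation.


K_14 has 14!/(2^{7}·7!) = 135135 labelled perfect matchings.
For each such perfect matching H, let X_H = 1 if all 7 edges of H are present in G. Then P[X_H = 1] = p^{7} = (1/2)^{7} = 1/128.
By linearity: E[X] = Σ_H E[X_H] = 135135 · p^{7} = 135135 · 1/128 = 135135/128.
Numerically: E[X] ≈ 1056.

E[X] = 135135 · (1/2)^{7} = 135135/128 ≈ 1056.


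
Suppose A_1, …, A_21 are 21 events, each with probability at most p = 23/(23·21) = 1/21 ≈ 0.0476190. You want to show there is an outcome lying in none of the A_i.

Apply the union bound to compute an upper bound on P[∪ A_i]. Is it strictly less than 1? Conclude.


Union bound: P[∪_{i=1}^{21} A_i] ≤ Σ_i P[A_i] ≤ 21·p = 21·(1/21) = 1.
Numerically: 1 ≈ 1.0000000.
Is 1 < 1? NO.
Since the bound 1 is ≥ 1, the union bound is uninformative here; it does NOT by itself certify existence.

21·p = 1 ≈ 1.0000000; existence NOT certified by the union bound.


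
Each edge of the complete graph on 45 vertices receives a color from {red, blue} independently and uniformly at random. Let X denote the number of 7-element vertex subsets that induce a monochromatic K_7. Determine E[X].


Let X = Σ_S X_S over the C(45, 7) = 45379620 subsets S of size 7, where X_S = 1 if the K_7 on S is monochromatic.
For a fixed S, the K_7 on S has C(7, 2) = 21 edges. P[all 21 edges red] = (1/2)^21, and likewise for blue, so P[monochromatic] = 2·(1/2)^21 = 2^{1 − 21} = 1/1048576.
By linearity of expectation: E[X] = C(45, 7) · 2^{1 − 21} = 45379620 · 1/1048576 = 11344905/262144.
Numerically: E[X] ≈ 43.2774.

E[X] = C(45,7)·2^(1−C(7,2)) = 11344905/262144 ≈ 43.2774.


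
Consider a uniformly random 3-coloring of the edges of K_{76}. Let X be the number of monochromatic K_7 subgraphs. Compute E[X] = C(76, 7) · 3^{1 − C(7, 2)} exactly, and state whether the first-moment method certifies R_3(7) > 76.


E[X] = C(76, 7) · 3^{1 − 21} = 2186189400 · 3^{−20} = 2186189400/3486784401.
As a reduced fraction: E[X] = 728729800/1162261467 ≈ 0.626993.
Is E[X] < 1? YES.
Since E[X] < 1, there exists a 3-coloring of K_{76} with no monochromatic K_7; hence R_3(7) > 76.

E[X] = 728729800/1162261467 ≈ 0.626993; E[X] < 1, so R_3(7) > 76.


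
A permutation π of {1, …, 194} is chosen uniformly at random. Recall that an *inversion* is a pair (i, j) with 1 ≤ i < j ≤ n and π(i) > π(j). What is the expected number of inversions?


Write X = Σ X_I over the C(194, 2) = 18721 pairs i < j, with X_I the indicator of one inversion.
There are 18721 indicators.
For each fixed pair i < j, the values π(i) and π(j) are two distinct elements of {1, …, 194} in uniformly random order; by symmetry P[π(i) > π(j)] = 1/2.
By linearity: E[X] = 18721 · (1/2) = C(194, 2) · (1/2) = 18721/2 = 18721/2 ≈ 9360.500.

E[X] = 18721/2 = 9360.500.


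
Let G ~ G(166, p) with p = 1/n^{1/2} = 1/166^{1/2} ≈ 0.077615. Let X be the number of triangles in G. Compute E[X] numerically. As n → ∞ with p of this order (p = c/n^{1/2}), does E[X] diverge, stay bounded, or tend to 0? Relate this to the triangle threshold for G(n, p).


Number of potential triangles: C(166, 3) = 748660.
Each occurs with probability p³ ≈ (0.077615)³ ≈ 4.6756056e-04.
By linearity: E[X] = C(166, 3)·p³ ≈ 748660 · 4.6756056e-04 ≈ 350.04389.
Since α = 1/2 < 1, p = c/n^{1/2} ≫ 1/n is above the triangle threshold p ~ 1/n. Asymptotically E[X] ~ (c³/6)·n^{3(1−α)} = (1³/6)·n^{1.5} → ∞; triangles are abundant w.h.p.

E[X] ≈ 350.04389; in regime p = Θ(1/n^{1/2}) E[X] diverges (above the triangle threshold p ~ 1/n).


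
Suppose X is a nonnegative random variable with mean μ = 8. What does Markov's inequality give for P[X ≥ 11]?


μ = E[X] = 8, a = 11.
Markov: P[X ≥ 11] ≤ μ/a = (8)/11 = 8/11.
Numerically: ≈ 0.727273.
(Since a = 11 > μ = 8.000000, the bound 8/11 is < 1 and informative.)

P[X ≥ 11] ≤ 8/11 ≈ 0.727273.


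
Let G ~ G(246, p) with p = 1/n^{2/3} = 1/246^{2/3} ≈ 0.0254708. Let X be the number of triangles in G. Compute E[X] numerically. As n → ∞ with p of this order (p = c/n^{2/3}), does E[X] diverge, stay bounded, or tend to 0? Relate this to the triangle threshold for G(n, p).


Number of potential triangles: C(246, 3) = 2450980.
Each occurs with probability p³ ≈ (0.0254708)³ ≈ 1.65245555e-05.
By linearity: E[X] = C(246, 3)·p³ ≈ 2450980 · 1.65245555e-05 ≈ 40.501355.
Since α = 2/3 < 1, p = c/n^{2/3} ≫ 1/n is above the triangle threshold p ~ 1/n. Asymptotically E[X] ~ (c³/6)·n^{3(1−α)} = (1³/6)·n^{1} → ∞; triangles are abundant w.h.p.

E[X] ≈ 40.501355; in regime p = Θ(1/n^{2/3}) E[X] diverges (above the triangle threshold p ~ 1/n).


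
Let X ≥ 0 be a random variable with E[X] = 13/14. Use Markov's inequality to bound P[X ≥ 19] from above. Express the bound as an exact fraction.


μ = E[X] = 13/14, a = 19.
Markov: P[X ≥ 19] ≤ μ/a = (13/14)/19 = 13/266.
Numerically: ≈ 0.049.
(Since a = 19 > μ = 0.929, the bound 13/266 is < 1 and informative.)

P[X ≥ 19] ≤ 13/266 ≈ 0.049.


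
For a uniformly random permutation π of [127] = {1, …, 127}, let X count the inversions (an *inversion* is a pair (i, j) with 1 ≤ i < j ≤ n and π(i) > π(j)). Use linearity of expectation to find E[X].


Write X = Σ X_I over the C(127, 2) = 8001 pairs i < j, with X_I the indicator of one inversion.
There are 8001 indicators.
For each fixed pair i < j, the values π(i) and π(j) are two distinct elements of {1, …, 127} in uniformly random order; by symmetry P[π(i) > π(j)] = 1/2.
By linearity: E[X] = 8001 · (1/2) = C(127, 2) · (1/2) = 8001/2 = 8001/2 ≈ 4000.5000.

E[X] = 8001/2 = 4000.5000.


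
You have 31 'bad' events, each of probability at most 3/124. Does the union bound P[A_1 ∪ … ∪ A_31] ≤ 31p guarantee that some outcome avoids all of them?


Union bound: P[∪_{i=1}^{31} A_i] ≤ Σ_i P[A_i] ≤ 31·p = 31·(3/124) = 3/4.
Numerically: 3/4 ≈ 0.7500000.
Is 3/4 < 1? YES.
Since P[∪ A_i] ≤ 3/4 < 1, the complement has P[∩ A_i^c] ≥ 1 − 3/4 = 1/4 > 0, so some outcome avoids every A_i.

31·p = 3/4 ≈ 0.7500000; existence CERTIFIED by the union bound.


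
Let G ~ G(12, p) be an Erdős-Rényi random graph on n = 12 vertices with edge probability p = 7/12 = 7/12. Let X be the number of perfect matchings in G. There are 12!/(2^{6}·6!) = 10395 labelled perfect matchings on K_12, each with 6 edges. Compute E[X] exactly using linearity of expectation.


K_12 has 12!/(2^{6}·6!) = 10395 labelled perfect matchings.
For each such perfect matching H, let X_H = 1 if all 6 edges of H are present in G. Then P[X_H = 1] = p^{6} = (7/12)^{6} = 117649/2985984.
By linearity: E[X] = Σ_H E[X_H] = 10395 · p^{6} = 10395 · 117649/2985984 = 45294865/110592.
Numerically: E[X] ≈ 409.6.

E[X] = 10395 · (7/12)^{6} = 45294865/110592 ≈ 409.6.


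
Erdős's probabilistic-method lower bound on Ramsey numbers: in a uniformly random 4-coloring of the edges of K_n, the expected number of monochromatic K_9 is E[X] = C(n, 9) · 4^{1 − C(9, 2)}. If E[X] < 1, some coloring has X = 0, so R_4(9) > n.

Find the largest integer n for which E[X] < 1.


We need C(n, 9) · 4^{1 − 36} < 1, i.e. C(n, 9) < 4^{36 − 1} = 1180591620717411303424.
Check values of n near the boundary:
  n = 913: C(913, 9) = 1167605542753639808390; 1167605542753639808390 < 1180591620717411303424? YES
  n = 914: C(914, 9) = 1179217089587653905932; 1179217089587653905932 < 1180591620717411303424? YES
  n = 915: C(915, 9) = 1190931166636537885130; 1190931166636537885130 < 1180591620717411303424? NO
  n = 916: C(916, 9) = 1202748565202942340440; 1202748565202942340440 < 1180591620717411303424? NO
  n = 917: C(917, 9) = 1214670081818390006810; 1214670081818390006810 < 1180591620717411303424? NO
The largest n with C(n, 9) < 1180591620717411303424 is n = 914 (where E[X] = 294804272396913476483/295147905179352825856 ≈ 0.998836). Hence R_4(9) > 914, i.e. R_4(9) ≥ 915.

Largest n = 914; hence R_4(9) > 914.


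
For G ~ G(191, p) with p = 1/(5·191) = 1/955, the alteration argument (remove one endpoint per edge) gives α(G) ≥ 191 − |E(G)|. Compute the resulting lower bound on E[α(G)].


E[|E(G)|] = C(191, 2)·p = 18145 · (1/955) = 19.
E[α(G)] ≥ n − E[|E(G)|] = 191 − 19 = 172.
Numerically: ≈ 172.0000.
(This is only a lower bound; the true E[α(G)] may be larger.)

E[α(G)] ≥ 172 ≈ 172.0000.


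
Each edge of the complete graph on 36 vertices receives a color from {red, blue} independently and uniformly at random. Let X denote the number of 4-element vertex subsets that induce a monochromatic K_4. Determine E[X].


Let X = Σ_S X_S over the C(36, 4) = 58905 subsets S of size 4, where X_S = 1 if the K_4 on S is monochromatic.
For a fixed S, the K_4 on S has C(4, 2) = 6 edges. P[all 6 edges red] = (1/2)^6, and likewise for blue, so P[monochromatic] = 2·(1/2)^6 = 2^{1 − 6} = 1/32.
By linearity of expectation: E[X] = C(36, 4) · 2^{1 − 6} = 58905 · 1/32 = 58905/32.
Numerically: E[X] ≈ 1840.781250.

E[X] = C(36,4)·2^(1−C(4,2)) = 58905/32 ≈ 1840.781250.


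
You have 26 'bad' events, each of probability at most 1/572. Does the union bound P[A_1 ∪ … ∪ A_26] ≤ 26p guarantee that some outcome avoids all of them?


Union bound: P[∪_{i=1}^{26} A_i] ≤ Σ_i P[A_i] ≤ 26·p = 26·(1/572) = 1/22.
Numerically: 1/22 ≈ 0.0454545.
Is 1/22 < 1? YES.
Since P[∪ A_i] ≤ 1/22 < 1, the complement has P[∩ A_i^c] ≥ 1 − 1/22 = 21/22 > 0, so some outcome avoids every A_i.

26·p = 1/22 ≈ 0.0454545; existence CERTIFIED by the union bound.


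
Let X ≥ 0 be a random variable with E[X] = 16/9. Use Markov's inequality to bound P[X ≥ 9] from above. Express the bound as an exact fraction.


μ = E[X] = 16/9, a = 9.
Markov: P[X ≥ 9] ≤ μ/a = (16/9)/9 = 16/81.
Numerically: ≈ 0.198.
(Since a = 9 > μ = 1.778, the bound 16/81 is < 1 and informative.)

P[X ≥ 9] ≤ 16/81 ≈ 0.198.


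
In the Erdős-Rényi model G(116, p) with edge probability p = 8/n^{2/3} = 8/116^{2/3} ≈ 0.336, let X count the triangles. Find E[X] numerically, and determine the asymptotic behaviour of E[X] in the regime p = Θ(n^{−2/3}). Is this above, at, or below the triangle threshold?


Number of potential triangles: C(116, 3) = 253460.
Each occurs with probability p³ ≈ (0.336)³ ≈ 3.80499e-02.
By linearity: E[X] = C(116, 3)·p³ ≈ 253460 · 3.80499e-02 ≈ 9644.138.
Since α = 2/3 < 1, p = c/n^{2/3} ≫ 1/n is above the triangle threshold p ~ 1/n. Asymptotically E[X] ~ (c³/6)·n^{3(1−α)} = (8³/6)·n^{1} → ∞; triangles are abundant w.h.p.

E[X] ≈ 9644.138; in regime p = Θ(1/n^{2/3}) E[X] diverges (above the triangle threshold p ~ 1/n).


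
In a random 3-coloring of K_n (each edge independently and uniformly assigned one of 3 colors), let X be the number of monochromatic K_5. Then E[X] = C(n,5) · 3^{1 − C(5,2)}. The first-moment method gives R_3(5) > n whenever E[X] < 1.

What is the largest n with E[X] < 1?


We need C(n, 5) · 3^{1 − 10} < 1, i.e. C(n, 5) < 3^{10 − 1} = 19683.
Check values of n near the boundary:
  n = 15: C(15, 5) = 3003; 3003 < 19683? YES
  n = 16: C(16, 5) = 4368; 4368 < 19683? YES
  n = 17: C(17, 5) = 6188; 6188 < 19683? YES
  n = 18: C(18, 5) = 8568; 8568 < 19683? YES
  n = 19: C(19, 5) = 11628; 11628 < 19683? YES
  n = 20: C(20, 5) = 15504; 15504 < 19683? YES
  n = 21: C(21, 5) = 20349; 20349 < 19683? NO
  n = 22: C(22, 5) = 26334; 26334 < 19683? NO
  n = 23: C(23, 5) = 33649; 33649 < 19683? NO
The largest n with C(n, 5) < 19683 is n = 20 (where E[X] = 5168/6561 ≈ 0.788). Hence R_3(5) > 20, i.e. R_3(5) ≥ 21.

Largest n = 20; hence R_3(5) > 20.


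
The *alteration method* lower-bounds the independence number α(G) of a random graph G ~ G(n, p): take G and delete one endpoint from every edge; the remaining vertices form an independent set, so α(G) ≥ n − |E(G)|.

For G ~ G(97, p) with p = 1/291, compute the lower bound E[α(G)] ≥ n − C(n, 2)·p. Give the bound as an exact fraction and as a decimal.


E[|E(G)|] = C(97, 2)·p = 4656 · (1/291) = 16.
E[α(G)] ≥ n − E[|E(G)|] = 97 − 16 = 81.
Numerically: ≈ 81.000000.
(This is only a lower bound; the true E[α(G)] may be larger.)

E[α(G)] ≥ 81 ≈ 81.000000.


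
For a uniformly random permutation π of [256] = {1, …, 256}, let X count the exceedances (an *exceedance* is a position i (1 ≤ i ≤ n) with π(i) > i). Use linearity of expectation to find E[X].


Write X = Σ_{i=1}^{256} X_i, where X_i = 1_{π(i) > i}.
For each fixed i, π(i) is uniform over {1, …, 256} (marginal of a uniform permutation), so P[π(i) > i] = (n − i)/n. Summing: Σ_{i=1}^{256} (n − i)/n = (0 + 1 + … + 255)/256 = 256(256 − 1)/(2·256) = (256 − 1)/2.
Hence E[X] = Σ_{i=1}^{256} (256 − i)/256 = 255/2 ≈ 127.5000.

E[X] = 255/2 = 127.5000.


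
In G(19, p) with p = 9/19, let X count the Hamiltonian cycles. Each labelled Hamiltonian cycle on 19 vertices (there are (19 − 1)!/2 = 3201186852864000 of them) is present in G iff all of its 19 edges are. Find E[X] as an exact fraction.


K_19 has (19 − 1)!/2 = 3201186852864000 labelled Hamiltonian cycles.
For each such Hamiltonian cycle H, let X_H = 1 if all 19 edges of H are present in G. Then P[X_H = 1] = p^{19} = (9/19)^{19} = 1350851717672992089/1978419655660313589123979.
By linearity: E[X] = Σ_H E[X_H] = 3201186852864000 · p^{19} = 3201186852864000 · 1350851717672992089/1978419655660313589123979 = 4324328758783534194876278992896000/1978419655660313589123979.
Numerically: E[X] ≈ 2.186e+09.

E[X] = 3201186852864000 · (9/19)^{19} = 4324328758783534194876278992896000/1978419655660313589123979 ≈ 2.186e+09.


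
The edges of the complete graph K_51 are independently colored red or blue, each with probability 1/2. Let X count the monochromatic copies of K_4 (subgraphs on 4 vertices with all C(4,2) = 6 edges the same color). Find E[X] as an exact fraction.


Let X = Σ_S X_S over the C(51, 4) = 249900 subsets S of size 4, where X_S = 1 if the K_4 on S is monochromatic.
For a fixed S, the K_4 on S has C(4, 2) = 6 edges. P[all 6 edges red] = (1/2)^6, and likewise for blue, so P[monochromatic] = 2·(1/2)^6 = 2^{1 − 6} = 1/32.
By linearity: E[X] = C(51, 4) · 2^{1 − 6} = 249900 · 1/32 = 62475/8.
Numerically: E[X] ≈ 7809.375000.

E[X] = C(51,4)·2^(1−C(4,2)) = 62475/8 ≈ 7809.375000.
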